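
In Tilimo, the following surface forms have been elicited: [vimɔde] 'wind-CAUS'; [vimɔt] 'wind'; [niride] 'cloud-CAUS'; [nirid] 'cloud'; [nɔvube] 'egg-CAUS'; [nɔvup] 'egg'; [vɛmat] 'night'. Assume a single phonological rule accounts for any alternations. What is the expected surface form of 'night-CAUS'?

'wind' shows [d] ~ [t] at the end of the stem ([vimɔde] vs [vimɔt]).
But 'cloud' keeps [d] in both environments ([niride], [nirid]), so there is no rule changing /d/ to [t] in isolation.
The underlying segment must be /t/; voiceless stops become voiced between vowels, yielding [d] there.
The one attested form of 'night', [vɛmat], shows underlying /vɛmat/. Applying the same rule between vowels gives [vɛmade].

[vɛmade]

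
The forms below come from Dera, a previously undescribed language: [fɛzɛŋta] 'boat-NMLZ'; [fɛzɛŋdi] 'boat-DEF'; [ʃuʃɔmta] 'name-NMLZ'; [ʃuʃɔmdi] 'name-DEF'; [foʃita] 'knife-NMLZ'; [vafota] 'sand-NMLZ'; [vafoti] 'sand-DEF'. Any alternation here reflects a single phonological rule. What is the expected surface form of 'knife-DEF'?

The DEF morpheme has two allomorphs, [-di] and [-ti].
By contrast the NMLZ suffix keeps its initial [t] throughout — that segment must be underlying.
So the underlying form is /-di/, and voiced stops become voiceless after a vowel.
After 'knife', which ends in a vowel, the suffix surfaces as [-ti], giving [foʃiti].

[foʃiti]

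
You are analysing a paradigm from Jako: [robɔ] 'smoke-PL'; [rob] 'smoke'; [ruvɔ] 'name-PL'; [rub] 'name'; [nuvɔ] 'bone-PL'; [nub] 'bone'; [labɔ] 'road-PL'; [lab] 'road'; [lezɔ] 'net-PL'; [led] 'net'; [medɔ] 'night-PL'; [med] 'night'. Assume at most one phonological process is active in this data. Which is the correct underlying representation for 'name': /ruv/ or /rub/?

In [ruvɔ] and [rub] the final segment of 'name' alternates: [v] ~ [b].
But 'smoke' keeps [b] in both environments ([robɔ], [rob]), so there is no rule changing /b/ to [v] before the PL suffix.
Therefore /v/ is basic and [b] is derived by word-final hardening (voiced fricatives become stops word-finally).

/ruv/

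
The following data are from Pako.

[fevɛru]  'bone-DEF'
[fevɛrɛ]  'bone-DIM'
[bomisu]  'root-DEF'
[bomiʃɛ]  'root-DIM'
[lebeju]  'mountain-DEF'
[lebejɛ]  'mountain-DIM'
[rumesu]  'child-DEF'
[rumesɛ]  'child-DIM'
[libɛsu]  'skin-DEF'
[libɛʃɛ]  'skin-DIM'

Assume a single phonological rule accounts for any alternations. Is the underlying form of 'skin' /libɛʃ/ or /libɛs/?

/libɛʃ/

In [libɛsu] and [libɛʃɛ] the final segment of 'skin' alternates: [s] ~ [ʃ].
But 'child' keeps [s] in both environments ([rumesu], [rumesɛ]), so there is no rule changing /s/ to [ʃ] before the DIM suffix.
Therefore /ʃ/ is basic and [s] is derived by depalatalization (palato-alveolar /ʃ/ becomes [s] when no front vowel follows).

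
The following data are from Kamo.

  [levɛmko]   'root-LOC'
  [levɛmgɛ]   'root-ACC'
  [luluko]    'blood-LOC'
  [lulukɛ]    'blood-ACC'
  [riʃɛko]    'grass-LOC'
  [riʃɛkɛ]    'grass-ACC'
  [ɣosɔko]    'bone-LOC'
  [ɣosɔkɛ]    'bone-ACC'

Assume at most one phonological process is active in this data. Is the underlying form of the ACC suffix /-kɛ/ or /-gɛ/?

/-gɛ/

The ACC morpheme has two allomorphs, [-gɛ] and [-kɛ].
The LOC suffix, which begins with [k], is invariant after every stem; so [k] is not altered by any rule here.
So the underlying form is /-gɛ/, and voiced stops become voiceless after a vowel.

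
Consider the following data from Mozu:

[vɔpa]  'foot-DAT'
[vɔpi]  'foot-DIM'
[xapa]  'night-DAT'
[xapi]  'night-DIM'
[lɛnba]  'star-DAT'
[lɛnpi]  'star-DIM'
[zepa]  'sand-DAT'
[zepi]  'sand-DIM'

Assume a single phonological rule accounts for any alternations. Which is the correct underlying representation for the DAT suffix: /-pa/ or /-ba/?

/-ba/

The DAT suffix surfaces as [-ba] and [-pa], depending on the final segment of the stem.
By contrast the DIM suffix keeps its initial [p] throughout — that segment must be underlying.
The DAT suffix is therefore /-ba/ underlyingly, with post-vocalic devoicing: voiced stops become voiceless after a vowel.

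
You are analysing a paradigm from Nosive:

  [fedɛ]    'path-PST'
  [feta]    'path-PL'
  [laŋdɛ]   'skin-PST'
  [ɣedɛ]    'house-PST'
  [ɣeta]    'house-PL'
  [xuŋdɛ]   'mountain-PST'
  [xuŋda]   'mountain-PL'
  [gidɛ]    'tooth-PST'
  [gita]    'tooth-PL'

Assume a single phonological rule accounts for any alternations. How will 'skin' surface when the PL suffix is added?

[laŋda]

The PL morpheme has two allomorphs, [-da] and [-ta].
By contrast the PST suffix keeps its initial [d] throughout — that segment must be underlying.
So the underlying form is /-ta/, and voiceless stops become voiced after a nasal.
After 'skin', which ends in a nasal, the suffix surfaces as [-da], giving [laŋda].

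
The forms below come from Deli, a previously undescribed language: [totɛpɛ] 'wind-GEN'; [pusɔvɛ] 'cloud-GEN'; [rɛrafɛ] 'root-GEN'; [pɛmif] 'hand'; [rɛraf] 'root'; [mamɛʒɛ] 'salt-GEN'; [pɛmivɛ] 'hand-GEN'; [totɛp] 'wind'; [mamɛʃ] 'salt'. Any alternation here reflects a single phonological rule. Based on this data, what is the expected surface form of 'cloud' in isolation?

The root 'hand' surfaces as [pɛmivɛ] and [pɛmif], with a stem-final [v] ~ [f] alternation.
The stem 'root' ([rɛrafɛ], [rɛraf]) shows [f] unchanged in both environments, so [f] cannot be basic with [v] derived before the GEN suffix.
So /v/ is underlying, and a rule of word-final obstruent devoicing — voiced obstruents become voiceless word-finally — gives [f].
From [pusɔvɛ] the stem 'cloud' is /pusɔv/; word-finally this yields [pusɔf].

[pusɔf]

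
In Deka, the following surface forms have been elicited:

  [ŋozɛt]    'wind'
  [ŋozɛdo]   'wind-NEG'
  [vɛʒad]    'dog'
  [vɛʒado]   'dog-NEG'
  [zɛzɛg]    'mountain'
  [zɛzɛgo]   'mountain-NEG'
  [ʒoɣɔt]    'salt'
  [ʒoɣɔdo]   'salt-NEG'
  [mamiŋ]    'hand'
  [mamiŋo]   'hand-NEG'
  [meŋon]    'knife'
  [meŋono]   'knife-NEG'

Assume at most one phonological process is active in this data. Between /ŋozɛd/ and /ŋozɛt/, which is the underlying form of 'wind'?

The root 'wind' surfaces as [ŋozɛt] and [ŋozɛdo], with a stem-final [t] ~ [d] alternation.
Compare 'dog', with invariant [d] in [vɛʒad] and [vɛʒado]: an analysis with underlying /d/ and a rule producing [t] in isolation would wrongly predict alternation here too.
The alternation reflects intervocalic voicing: voiceless stops become voiced between vowels. /t/ is underlying.

/ŋozɛt/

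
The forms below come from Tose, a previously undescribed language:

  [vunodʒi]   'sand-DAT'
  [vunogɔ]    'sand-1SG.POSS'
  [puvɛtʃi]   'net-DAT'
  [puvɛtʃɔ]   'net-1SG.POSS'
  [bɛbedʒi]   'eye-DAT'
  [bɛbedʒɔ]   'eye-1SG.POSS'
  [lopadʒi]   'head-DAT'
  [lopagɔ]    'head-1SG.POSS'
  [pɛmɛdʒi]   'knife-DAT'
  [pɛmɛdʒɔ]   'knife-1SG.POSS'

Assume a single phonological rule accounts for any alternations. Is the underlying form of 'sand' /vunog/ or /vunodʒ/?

/vunog/

The stem for 'sand' ends in [dʒ] in [vunodʒi] but [g] in [vunogɔ].
But 'knife' keeps [dʒ] in both environments ([pɛmɛdʒi], [pɛmɛdʒɔ]), so there is no rule changing /dʒ/ to [g] before the 1SG.POSS suffix.
Therefore /g/ is basic and [dʒ] is derived by palatalization before a front vowel (/g/ becomes palato-alveolar [dʒ] before a front vowel).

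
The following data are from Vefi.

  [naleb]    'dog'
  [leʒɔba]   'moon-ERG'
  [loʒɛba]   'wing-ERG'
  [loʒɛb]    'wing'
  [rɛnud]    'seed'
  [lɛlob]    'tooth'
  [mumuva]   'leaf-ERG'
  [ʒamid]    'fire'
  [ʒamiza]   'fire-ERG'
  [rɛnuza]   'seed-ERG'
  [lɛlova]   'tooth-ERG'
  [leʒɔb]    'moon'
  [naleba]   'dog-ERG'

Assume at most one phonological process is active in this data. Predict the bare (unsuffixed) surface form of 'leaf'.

The stem for 'tooth' ends in [v] in [lɛlova] but [b] in [lɛlob].
If /b/ were underlying and a rule turned it into [v] before the ERG suffix, 'dog' would also alternate; but it has [b] in both [naleba] and [naleb].
So /v/ is underlying, and a rule of word-final hardening — voiced fricatives become stops word-finally — gives [b].
From [mumuva] the stem 'leaf' is /mumuv/; word-finally this yields [mumub].

[mumub]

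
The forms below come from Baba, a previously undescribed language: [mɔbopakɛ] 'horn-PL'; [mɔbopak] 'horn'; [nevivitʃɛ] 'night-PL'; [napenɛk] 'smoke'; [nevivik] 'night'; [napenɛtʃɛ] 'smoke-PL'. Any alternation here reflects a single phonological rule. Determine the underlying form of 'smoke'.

'smoke' shows [k] ~ [tʃ] at the end of the stem ([napenɛk] vs [napenɛtʃɛ]).
But 'horn' keeps [k] in both environments ([mɔbopak], [mɔbopakɛ]), so there is no rule changing /k/ to [tʃ] before the PL suffix.
The underlying segment must be /tʃ/; palato-alveolar /tʃ/ becomes [k] when no front vowel follows, yielding [k] there.

/napenɛtʃ/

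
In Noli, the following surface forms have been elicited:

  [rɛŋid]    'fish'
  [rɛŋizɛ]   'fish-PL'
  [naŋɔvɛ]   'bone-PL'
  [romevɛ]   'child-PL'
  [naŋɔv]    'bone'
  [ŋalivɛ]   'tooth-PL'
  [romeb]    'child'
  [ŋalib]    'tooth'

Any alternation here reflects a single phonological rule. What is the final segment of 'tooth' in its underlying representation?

The root 'tooth' surfaces as [ŋalivɛ] and [ŋalib], with a stem-final [v] ~ [b] alternation.
But 'bone' keeps [v] in both environments ([naŋɔvɛ], [naŋɔv]), so there is no rule changing /v/ to [b] in isolation.
So /b/ is underlying, and a rule of intervocalic spirantization — voiced stops become fricatives between vowels — gives [v].

/b/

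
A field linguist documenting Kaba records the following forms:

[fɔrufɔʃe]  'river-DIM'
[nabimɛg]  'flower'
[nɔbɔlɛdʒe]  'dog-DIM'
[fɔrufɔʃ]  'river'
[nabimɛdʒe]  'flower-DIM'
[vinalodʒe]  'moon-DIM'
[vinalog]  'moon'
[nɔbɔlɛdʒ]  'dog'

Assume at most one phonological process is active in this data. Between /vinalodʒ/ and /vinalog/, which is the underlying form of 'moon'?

/vinalog/

'moon' shows [dʒ] ~ [g] at the end of the stem ([vinalodʒe] vs [vinalog]).
Compare 'dog', with invariant [dʒ] in [nɔbɔlɛdʒe] and [nɔbɔlɛdʒ]: an analysis with underlying /dʒ/ and a rule producing [g] in isolation would wrongly predict alternation here too.
So /g/ is underlying, and a rule of palatalization before a front vowel — /g/ becomes palato-alveolar [dʒ] before a front vowel — gives [dʒ].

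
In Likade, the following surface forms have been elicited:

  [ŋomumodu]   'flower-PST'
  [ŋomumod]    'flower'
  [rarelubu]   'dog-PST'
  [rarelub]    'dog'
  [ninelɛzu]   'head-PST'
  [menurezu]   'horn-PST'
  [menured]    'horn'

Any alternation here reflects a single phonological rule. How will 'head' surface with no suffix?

The stem for 'horn' ends in [z] in [menurezu] but [d] in [menured].
If /d/ were underlying and a rule turned it into [z] before the PST suffix, 'flower' would also alternate; but it has [d] in both [ŋomumodu] and [ŋomumod].
The underlying segment must be /z/; voiced fricatives become stops word-finally, yielding [d] there.
From [ninelɛzu] the stem 'head' is /ninelɛz/; word-finally this yields [ninelɛd].

[ninelɛd]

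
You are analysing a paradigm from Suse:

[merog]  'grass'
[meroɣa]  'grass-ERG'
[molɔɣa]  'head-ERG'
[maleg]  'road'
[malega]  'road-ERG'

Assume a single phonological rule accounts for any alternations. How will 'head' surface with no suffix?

[molɔg]

The root 'grass' surfaces as [merog] and [meroɣa], with a stem-final [g] ~ [ɣ] alternation.
If /g/ were underlying and a rule turned it into [ɣ] before the ERG suffix, 'road' would also alternate; but it has [g] in both [maleg] and [malega].
So /ɣ/ is underlying, and a rule of word-final hardening — voiced fricatives become stops word-finally — gives [g].
From [molɔɣa] the stem 'head' is /molɔɣ/; word-finally this yields [molɔg].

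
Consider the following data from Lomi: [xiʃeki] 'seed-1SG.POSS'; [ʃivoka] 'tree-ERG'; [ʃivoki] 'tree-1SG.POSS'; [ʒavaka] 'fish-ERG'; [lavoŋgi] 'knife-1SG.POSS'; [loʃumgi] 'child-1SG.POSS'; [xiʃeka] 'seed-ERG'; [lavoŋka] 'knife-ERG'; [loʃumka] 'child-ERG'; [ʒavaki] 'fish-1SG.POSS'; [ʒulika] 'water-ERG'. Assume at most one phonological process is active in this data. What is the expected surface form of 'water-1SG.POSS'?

[ʒuliki]

The 1SG.POSS morpheme has two allomorphs, [-gi] and [-ki].
The ERG suffix, which begins with [k], is invariant after every stem; so [k] is not altered by any rule here.
The 1SG.POSS suffix is therefore /-gi/ underlyingly, with post-vocalic devoicing: voiced stops become voiceless after a vowel.
After 'water', which ends in a vowel, the suffix surfaces as [-ki], giving [ʒuliki].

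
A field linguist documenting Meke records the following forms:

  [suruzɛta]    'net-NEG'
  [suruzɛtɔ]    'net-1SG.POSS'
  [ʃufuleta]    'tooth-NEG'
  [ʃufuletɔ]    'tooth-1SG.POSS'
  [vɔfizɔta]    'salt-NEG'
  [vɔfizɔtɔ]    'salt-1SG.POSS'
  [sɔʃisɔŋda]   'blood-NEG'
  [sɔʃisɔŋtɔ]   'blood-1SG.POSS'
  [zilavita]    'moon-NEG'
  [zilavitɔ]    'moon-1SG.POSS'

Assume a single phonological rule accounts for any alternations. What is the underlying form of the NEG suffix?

/-da/

The NEG morpheme has two allomorphs, [-da] and [-ta].
The 1SG.POSS suffix, which begins with [t], is invariant after every stem; so [t] is not altered by any rule here.
The NEG suffix is therefore /-da/ underlyingly, with post-vocalic devoicing: voiced stops become voiceless after a vowel.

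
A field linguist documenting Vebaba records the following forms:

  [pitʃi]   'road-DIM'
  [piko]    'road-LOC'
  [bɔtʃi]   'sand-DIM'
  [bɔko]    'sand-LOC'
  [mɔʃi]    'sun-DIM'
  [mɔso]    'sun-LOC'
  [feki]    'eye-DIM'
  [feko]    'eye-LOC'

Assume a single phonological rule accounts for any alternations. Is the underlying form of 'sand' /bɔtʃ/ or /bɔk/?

/bɔtʃ/

The root 'sand' surfaces as [bɔtʃi] and [bɔko], with a stem-final [tʃ] ~ [k] alternation.
If /k/ were underlying and a rule turned it into [tʃ] before the DIM suffix, 'eye' would also alternate; but it has [k] in both [feki] and [feko].
So /tʃ/ is underlying, and a rule of depalatalization — palato-alveolar /tʃ/ and /ʃ/ become [k] and [s] when no front vowel follows — gives [k].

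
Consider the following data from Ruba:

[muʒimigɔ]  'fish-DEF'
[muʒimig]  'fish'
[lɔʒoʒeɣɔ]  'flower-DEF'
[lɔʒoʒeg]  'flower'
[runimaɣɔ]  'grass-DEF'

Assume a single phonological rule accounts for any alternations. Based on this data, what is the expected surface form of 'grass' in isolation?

In [lɔʒoʒeɣɔ] and [lɔʒoʒeg] the final segment of 'flower' alternates: [ɣ] ~ [g].
If /g/ were underlying and a rule turned it into [ɣ] before the DEF suffix, 'fish' would also alternate; but it has [g] in both [muʒimigɔ] and [muʒimig].
The alternation reflects word-final hardening: voiced fricatives become stops word-finally. /ɣ/ is underlying.
From [runimaɣɔ] the stem 'grass' is /runimaɣ/; word-finally this yields [runimag].

[runimag]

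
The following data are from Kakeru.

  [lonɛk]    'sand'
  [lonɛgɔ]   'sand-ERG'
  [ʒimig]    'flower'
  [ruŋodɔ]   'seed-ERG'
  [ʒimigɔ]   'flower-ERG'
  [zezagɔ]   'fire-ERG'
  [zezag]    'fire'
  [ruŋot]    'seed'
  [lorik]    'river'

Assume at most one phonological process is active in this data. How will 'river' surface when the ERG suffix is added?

[lorigɔ]

In [lonɛgɔ] and [lonɛk] the final segment of 'sand' alternates: [g] ~ [k].
The stem 'flower' ([ʒimigɔ], [ʒimig]) shows [g] unchanged in both environments, so [g] cannot be basic with [k] derived in isolation.
Therefore /k/ is basic and [g] is derived by intervocalic voicing (voiceless stops become voiced between vowels).
The one attested form of 'river', [lorik], shows underlying /lorik/. Applying the same rule between vowels gives [lorigɔ].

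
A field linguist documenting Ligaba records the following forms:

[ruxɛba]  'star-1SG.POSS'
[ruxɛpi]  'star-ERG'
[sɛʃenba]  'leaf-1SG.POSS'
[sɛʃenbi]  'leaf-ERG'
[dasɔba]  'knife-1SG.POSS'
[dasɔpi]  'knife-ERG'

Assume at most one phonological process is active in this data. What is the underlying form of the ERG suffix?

/-pi/

The ERG suffix surfaces as [-bi] and [-pi], depending on the final segment of the stem.
The 1SG.POSS suffix, which begins with [b], is invariant after every stem; so [b] is not altered by any rule here.
The ERG suffix is therefore /-pi/ underlyingly, with post-nasal voicing: voiceless stops become voiced after a nasal.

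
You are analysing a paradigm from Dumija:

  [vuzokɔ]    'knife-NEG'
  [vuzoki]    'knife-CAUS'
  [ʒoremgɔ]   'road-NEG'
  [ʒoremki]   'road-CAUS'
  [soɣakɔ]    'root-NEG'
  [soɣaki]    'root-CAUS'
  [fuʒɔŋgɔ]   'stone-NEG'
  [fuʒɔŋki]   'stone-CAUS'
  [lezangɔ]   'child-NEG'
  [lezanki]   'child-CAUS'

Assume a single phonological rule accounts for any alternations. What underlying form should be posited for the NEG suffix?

/-gɔ/

The NEG suffix surfaces as [-gɔ] and [-kɔ], depending on the final segment of the stem.
The CAUS suffix, which begins with [k], is invariant after every stem; so [k] is not altered by any rule here.
The NEG suffix is therefore /-gɔ/ underlyingly, with post-vocalic devoicing: voiced stops become voiceless after a vowel.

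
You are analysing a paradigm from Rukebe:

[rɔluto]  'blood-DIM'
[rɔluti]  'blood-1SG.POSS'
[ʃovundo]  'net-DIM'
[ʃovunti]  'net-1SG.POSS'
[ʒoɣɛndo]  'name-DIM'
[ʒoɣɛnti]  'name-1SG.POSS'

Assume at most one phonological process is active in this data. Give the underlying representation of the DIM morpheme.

/-do/

The DIM morpheme has two allomorphs, [-do] and [-to].
The 1SG.POSS suffix, which begins with [t], is invariant after every stem; so [t] is not altered by any rule here.
The DIM suffix is therefore /-do/ underlyingly, with post-vocalic devoicing: voiced stops become voiceless after a vowel.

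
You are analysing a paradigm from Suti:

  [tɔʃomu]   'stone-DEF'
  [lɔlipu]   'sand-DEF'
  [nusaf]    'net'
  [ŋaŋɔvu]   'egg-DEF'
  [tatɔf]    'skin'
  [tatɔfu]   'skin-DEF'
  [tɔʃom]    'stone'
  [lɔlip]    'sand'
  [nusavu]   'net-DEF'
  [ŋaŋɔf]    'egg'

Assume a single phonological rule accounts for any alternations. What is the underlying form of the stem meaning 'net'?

/nusav/

The stem for 'net' ends in [v] in [nusavu] but [f] in [nusaf].
The stem 'skin' ([tatɔfu], [tatɔf]) shows [f] unchanged in both environments, so [f] cannot be basic with [v] derived before the DEF suffix.
So /v/ is underlying, and a rule of word-final obstruent devoicing — voiced obstruents become voiceless word-finally — gives [f].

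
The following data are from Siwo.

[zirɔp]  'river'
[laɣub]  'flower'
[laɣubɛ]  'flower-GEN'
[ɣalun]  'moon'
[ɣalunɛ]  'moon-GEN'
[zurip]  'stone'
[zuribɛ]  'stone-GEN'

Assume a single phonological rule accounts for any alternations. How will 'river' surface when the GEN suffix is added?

The stem for 'stone' ends in [p] in [zurip] but [b] in [zuribɛ].
But 'flower' keeps [b] in both environments ([laɣub], [laɣubɛ]), so there is no rule changing /b/ to [p] in isolation.
Therefore /p/ is basic and [b] is derived by intervocalic voicing (voiceless stops become voiced between vowels).
From [zirɔp] the stem 'river' is /zirɔp/; between vowels this yields [zirɔbɛ].

[zirɔbɛ]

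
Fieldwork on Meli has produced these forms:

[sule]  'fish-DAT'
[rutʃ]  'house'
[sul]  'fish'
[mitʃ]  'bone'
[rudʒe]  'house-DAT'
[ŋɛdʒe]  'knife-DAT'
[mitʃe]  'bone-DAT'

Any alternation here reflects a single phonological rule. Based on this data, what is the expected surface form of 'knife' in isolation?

The stem for 'house' ends in [tʃ] in [rutʃ] but [dʒ] in [rudʒe].
Compare 'bone', with invariant [tʃ] in [mitʃ] and [mitʃe]: an analysis with underlying /tʃ/ and a rule producing [dʒ] before the DAT suffix would wrongly predict alternation here too.
The alternation reflects word-final obstruent devoicing: voiced obstruents become voiceless word-finally. /dʒ/ is underlying.
The one attested form of 'knife', [ŋɛdʒe], shows underlying /ŋɛdʒ/. Applying the same rule word-finally gives [ŋɛtʃ].

[ŋɛtʃ]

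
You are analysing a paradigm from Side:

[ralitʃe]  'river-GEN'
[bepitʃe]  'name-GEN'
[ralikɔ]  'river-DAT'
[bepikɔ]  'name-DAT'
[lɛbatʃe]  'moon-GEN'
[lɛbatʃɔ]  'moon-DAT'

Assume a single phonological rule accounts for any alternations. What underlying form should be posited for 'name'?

The stem for 'name' ends in [k] in [bepikɔ] but [tʃ] in [bepitʃe].
If /tʃ/ were underlying and a rule turned it into [k] before the DAT suffix, 'moon' would also alternate; but it has [tʃ] in both [lɛbatʃɔ] and [lɛbatʃe].
Therefore /k/ is basic and [tʃ] is derived by palatalization before a front vowel (/k/ becomes palato-alveolar [tʃ] before a front vowel).

/bepik/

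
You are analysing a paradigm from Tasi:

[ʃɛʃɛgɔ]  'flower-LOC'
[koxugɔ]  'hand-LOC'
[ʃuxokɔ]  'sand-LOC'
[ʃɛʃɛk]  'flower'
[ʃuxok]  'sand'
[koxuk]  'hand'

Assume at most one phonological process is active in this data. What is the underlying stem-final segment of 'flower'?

/g/

'flower' shows [k] ~ [g] at the end of the stem ([ʃɛʃɛk] vs [ʃɛʃɛgɔ]).
The stem 'sand' ([ʃuxok], [ʃuxokɔ]) shows [k] unchanged in both environments, so [k] cannot be basic with [g] derived before the LOC suffix.
So /g/ is underlying, and a rule of word-final obstruent devoicing — voiced obstruents become voiceless word-finally — gives [k].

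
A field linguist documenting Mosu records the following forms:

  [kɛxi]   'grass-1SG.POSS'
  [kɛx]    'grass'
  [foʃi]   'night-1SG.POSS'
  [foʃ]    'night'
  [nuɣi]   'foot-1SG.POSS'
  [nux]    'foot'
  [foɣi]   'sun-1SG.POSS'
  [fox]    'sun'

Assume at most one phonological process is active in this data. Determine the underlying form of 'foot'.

/nuɣ/

In [nuɣi] and [nux] the final segment of 'foot' alternates: [ɣ] ~ [x].
The stem 'grass' ([kɛxi], [kɛx]) shows [x] unchanged in both environments, so [x] cannot be basic with [ɣ] derived before the 1SG.POSS suffix.
Therefore /ɣ/ is basic and [x] is derived by word-final obstruent devoicing (voiced obstruents become voiceless word-finally).
Hence 'foot' is /nuɣ/ underlyingly.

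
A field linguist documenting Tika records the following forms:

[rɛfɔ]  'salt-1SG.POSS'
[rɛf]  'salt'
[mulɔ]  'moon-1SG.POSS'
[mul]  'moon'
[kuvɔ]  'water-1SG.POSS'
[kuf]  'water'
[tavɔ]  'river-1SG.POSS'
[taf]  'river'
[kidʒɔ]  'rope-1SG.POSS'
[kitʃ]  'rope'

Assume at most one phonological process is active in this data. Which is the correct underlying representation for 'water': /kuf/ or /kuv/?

The root 'water' surfaces as [kuvɔ] and [kuf], with a stem-final [v] ~ [f] alternation.
If /f/ were underlying and a rule turned it into [v] before the 1SG.POSS suffix, 'salt' would also alternate; but it has [f] in both [rɛfɔ] and [rɛf].
So /v/ is underlying, and a rule of word-final obstruent devoicing — voiced obstruents become voiceless word-finally — gives [f].

/kuv/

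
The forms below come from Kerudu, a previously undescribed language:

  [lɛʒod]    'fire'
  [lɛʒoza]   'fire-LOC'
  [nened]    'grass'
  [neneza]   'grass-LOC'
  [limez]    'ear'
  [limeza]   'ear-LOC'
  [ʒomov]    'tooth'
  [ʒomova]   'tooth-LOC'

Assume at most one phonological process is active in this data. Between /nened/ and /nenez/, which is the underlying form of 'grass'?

The stem for 'grass' ends in [d] in [nened] but [z] in [neneza].
Compare 'ear', with invariant [z] in [limez] and [limeza]: an analysis with underlying /z/ and a rule producing [d] in isolation would wrongly predict alternation here too.
So /d/ is underlying, and a rule of intervocalic spirantization — voiced stops become fricatives between vowels — gives [z].

/nened/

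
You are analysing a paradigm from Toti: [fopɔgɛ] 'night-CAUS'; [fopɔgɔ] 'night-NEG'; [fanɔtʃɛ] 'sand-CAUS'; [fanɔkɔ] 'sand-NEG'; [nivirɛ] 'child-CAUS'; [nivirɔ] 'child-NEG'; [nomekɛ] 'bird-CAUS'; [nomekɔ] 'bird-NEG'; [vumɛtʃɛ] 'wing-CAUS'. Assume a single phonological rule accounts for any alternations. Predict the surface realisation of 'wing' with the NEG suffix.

[vumɛkɔ]

'sand' shows [tʃ] ~ [k] at the end of the stem ([fanɔtʃɛ] vs [fanɔkɔ]).
The stem 'bird' ([nomekɛ], [nomekɔ]) shows [k] unchanged in both environments, so [k] cannot be basic with [tʃ] derived before the CAUS suffix.
The underlying segment must be /tʃ/; palato-alveolar /tʃ/ becomes [k] when no front vowel follows, yielding [k] there.
From [vumɛtʃɛ] the stem 'wing' is /vumɛtʃ/; when no front vowel follows this yields [vumɛkɔ].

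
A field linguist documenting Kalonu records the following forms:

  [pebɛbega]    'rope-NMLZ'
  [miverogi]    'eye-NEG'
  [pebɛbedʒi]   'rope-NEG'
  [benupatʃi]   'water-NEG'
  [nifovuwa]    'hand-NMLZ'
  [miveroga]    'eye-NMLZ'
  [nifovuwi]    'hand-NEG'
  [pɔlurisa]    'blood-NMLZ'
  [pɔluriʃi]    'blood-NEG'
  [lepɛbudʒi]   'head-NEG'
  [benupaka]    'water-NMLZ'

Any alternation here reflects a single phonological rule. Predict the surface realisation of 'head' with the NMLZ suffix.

[lepɛbuga]

'rope' shows [dʒ] ~ [g] at the end of the stem ([pebɛbedʒi] vs [pebɛbega]).
Compare 'eye', with invariant [g] in [miverogi] and [miveroga]: an analysis with underlying /g/ and a rule producing [dʒ] before the NEG suffix would wrongly predict alternation here too.
The alternation reflects depalatalization: palato-alveolar /tʃ/, /dʒ/ and /ʃ/ become [k], [g] and [s] when no front vowel follows. /dʒ/ is underlying.
The one attested form of 'head', [lepɛbudʒi], shows underlying /lepɛbudʒ/. Applying the same rule when no front vowel follows gives [lepɛbuga].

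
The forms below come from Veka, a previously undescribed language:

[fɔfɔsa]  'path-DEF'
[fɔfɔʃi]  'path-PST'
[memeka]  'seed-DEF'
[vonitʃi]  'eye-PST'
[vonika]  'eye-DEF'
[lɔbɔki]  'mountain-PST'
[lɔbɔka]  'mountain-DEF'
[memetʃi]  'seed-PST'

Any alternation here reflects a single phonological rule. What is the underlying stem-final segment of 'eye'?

The root 'eye' surfaces as [vonika] and [vonitʃi], with a stem-final [k] ~ [tʃ] alternation.
But 'mountain' keeps [k] in both environments ([lɔbɔka], [lɔbɔki]), so there is no rule changing /k/ to [tʃ] before the PST suffix.
So /tʃ/ is underlying, and a rule of depalatalization — palato-alveolar /tʃ/ and /ʃ/ become [k] and [s] when no front vowel follows — gives [k].

/tʃ/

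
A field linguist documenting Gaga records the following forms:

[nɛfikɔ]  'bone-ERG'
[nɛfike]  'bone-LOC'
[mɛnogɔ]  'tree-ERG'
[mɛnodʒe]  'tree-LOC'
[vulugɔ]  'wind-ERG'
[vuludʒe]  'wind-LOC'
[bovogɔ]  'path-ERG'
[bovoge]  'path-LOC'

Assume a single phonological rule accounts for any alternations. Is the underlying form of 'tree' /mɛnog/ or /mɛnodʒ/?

/mɛnodʒ/

The stem for 'tree' ends in [g] in [mɛnogɔ] but [dʒ] in [mɛnodʒe].
The stem 'path' ([bovogɔ], [bovoge]) shows [g] unchanged in both environments, so [g] cannot be basic with [dʒ] derived before the LOC suffix.
The underlying segment must be /dʒ/; palato-alveolar /dʒ/ becomes [g] when no front vowel follows, yielding [g] there.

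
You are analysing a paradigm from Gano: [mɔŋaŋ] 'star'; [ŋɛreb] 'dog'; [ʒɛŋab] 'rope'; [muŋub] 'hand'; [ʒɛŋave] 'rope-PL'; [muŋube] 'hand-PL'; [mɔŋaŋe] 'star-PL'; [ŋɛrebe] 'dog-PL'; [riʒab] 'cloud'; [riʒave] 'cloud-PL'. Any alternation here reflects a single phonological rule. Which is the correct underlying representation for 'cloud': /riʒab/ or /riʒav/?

/riʒav/

In [riʒab] and [riʒave] the final segment of 'cloud' alternates: [b] ~ [v].
But 'dog' keeps [b] in both environments ([ŋɛreb], [ŋɛrebe]), so there is no rule changing /b/ to [v] before the PL suffix.
The underlying segment must be /v/; voiced fricatives become stops word-finally, yielding [b] there.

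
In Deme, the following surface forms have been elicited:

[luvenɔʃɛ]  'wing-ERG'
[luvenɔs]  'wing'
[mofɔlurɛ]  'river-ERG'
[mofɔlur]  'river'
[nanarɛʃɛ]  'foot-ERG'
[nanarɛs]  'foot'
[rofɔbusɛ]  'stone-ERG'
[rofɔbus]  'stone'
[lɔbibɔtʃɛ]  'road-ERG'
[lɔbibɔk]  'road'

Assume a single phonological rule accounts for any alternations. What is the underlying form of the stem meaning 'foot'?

The root 'foot' surfaces as [nanarɛʃɛ] and [nanarɛs], with a stem-final [ʃ] ~ [s] alternation.
If /s/ were underlying and a rule turned it into [ʃ] before the ERG suffix, 'stone' would also alternate; but it has [s] in both [rofɔbusɛ] and [rofɔbus].
The underlying segment must be /ʃ/; palato-alveolar /tʃ/ and /ʃ/ become [k] and [s] when no front vowel follows, yielding [s] there.
So 'foot' = /nanarɛʃ/.

/nanarɛʃ/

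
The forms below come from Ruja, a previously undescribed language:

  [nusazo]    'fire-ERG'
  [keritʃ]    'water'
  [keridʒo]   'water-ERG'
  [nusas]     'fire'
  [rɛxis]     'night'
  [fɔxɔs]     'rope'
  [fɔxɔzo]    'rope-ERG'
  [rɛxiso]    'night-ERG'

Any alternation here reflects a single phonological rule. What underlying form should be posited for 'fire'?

The stem for 'fire' ends in [s] in [nusas] but [z] in [nusazo].
But 'night' keeps [s] in both environments ([rɛxis], [rɛxiso]), so there is no rule changing /s/ to [z] before the ERG suffix.
The alternation reflects word-final obstruent devoicing: voiced obstruents become voiceless word-finally. /z/ is underlying.
So 'fire' = /nusaz/.

/nusaz/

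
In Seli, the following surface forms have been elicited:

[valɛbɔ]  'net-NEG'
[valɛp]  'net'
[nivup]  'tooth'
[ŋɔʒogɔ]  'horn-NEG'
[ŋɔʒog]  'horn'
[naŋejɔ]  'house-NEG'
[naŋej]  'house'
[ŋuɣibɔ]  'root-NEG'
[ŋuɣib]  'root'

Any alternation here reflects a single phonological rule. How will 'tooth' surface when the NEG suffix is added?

[nivubɔ]

The root 'net' surfaces as [valɛbɔ] and [valɛp], with a stem-final [b] ~ [p] alternation.
If /b/ were underlying and a rule turned it into [p] in isolation, 'root' would also alternate; but it has [b] in both [ŋuɣibɔ] and [ŋuɣib].
The underlying segment must be /p/; voiceless stops become voiced between vowels, yielding [b] there.
The one attested form of 'tooth', [nivup], shows underlying /nivup/. Applying the same rule between vowels gives [nivubɔ].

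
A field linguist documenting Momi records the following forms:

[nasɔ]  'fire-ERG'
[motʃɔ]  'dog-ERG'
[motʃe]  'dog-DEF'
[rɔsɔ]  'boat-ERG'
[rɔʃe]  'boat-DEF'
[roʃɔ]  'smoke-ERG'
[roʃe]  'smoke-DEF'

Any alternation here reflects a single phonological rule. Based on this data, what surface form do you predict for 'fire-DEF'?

The root 'boat' surfaces as [rɔsɔ] and [rɔʃe], with a stem-final [s] ~ [ʃ] alternation.
Compare 'smoke', with invariant [ʃ] in [roʃɔ] and [roʃe]: an analysis with underlying /ʃ/ and a rule producing [s] before the ERG suffix would wrongly predict alternation here too.
Therefore /s/ is basic and [ʃ] is derived by palatalization before a front vowel (/s/ becomes palato-alveolar [ʃ] before a front vowel).
The one attested form of 'fire', [nasɔ], shows underlying /nas/. Applying the same rule before a front vowel gives [naʃe].

[naʃe]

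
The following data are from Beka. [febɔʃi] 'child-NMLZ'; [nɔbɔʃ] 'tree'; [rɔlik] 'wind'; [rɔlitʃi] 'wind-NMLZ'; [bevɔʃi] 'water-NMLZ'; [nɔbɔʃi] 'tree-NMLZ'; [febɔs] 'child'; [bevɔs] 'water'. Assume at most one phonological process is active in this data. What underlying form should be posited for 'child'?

/febɔs/

'child' shows [s] ~ [ʃ] at the end of the stem ([febɔs] vs [febɔʃi]).
Compare 'tree', with invariant [ʃ] in [nɔbɔʃ] and [nɔbɔʃi]: an analysis with underlying /ʃ/ and a rule producing [s] in isolation would wrongly predict alternation here too.
So /s/ is underlying, and a rule of palatalization before a front vowel — /k/ and /s/ become palato-alveolar [tʃ] and [ʃ] before a front vowel — gives [ʃ].
Hence 'child' is /febɔs/ underlyingly.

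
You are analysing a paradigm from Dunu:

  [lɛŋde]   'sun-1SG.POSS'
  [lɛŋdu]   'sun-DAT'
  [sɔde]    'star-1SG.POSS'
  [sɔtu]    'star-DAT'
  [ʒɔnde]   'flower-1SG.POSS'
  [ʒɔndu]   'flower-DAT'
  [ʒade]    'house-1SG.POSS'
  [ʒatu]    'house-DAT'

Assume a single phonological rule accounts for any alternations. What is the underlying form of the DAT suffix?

/-tu/

The DAT suffix surfaces as [-du] and [-tu], depending on the final segment of the stem.
By contrast the 1SG.POSS suffix keeps its initial [d] throughout — that segment must be underlying.
So the underlying form is /-tu/, and voiceless stops become voiced after a nasal.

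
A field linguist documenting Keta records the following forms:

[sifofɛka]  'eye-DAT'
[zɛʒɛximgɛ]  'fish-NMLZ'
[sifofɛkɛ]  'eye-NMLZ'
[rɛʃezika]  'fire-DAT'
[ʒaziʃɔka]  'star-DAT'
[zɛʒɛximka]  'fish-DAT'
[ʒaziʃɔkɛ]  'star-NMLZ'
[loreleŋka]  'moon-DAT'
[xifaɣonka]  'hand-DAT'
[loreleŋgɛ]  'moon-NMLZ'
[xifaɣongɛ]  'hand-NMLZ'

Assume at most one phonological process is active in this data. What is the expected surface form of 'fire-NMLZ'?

[rɛʃezikɛ]

The NMLZ morpheme has two allomorphs, [-gɛ] and [-kɛ].
By contrast the DAT suffix keeps its initial [k] throughout — that segment must be underlying.
The NMLZ suffix is therefore /-gɛ/ underlyingly, with post-vocalic devoicing: voiced stops become voiceless after a vowel.
After 'fire', which ends in a vowel, the suffix surfaces as [-kɛ], giving [rɛʃezikɛ].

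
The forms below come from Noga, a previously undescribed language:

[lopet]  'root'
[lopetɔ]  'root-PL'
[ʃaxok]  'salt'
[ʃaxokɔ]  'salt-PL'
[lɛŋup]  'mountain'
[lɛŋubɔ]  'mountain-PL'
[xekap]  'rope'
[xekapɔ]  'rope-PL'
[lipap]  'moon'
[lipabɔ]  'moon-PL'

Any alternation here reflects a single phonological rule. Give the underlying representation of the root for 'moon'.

/lipab/

The root 'moon' surfaces as [lipap] and [lipabɔ], with a stem-final [p] ~ [b] alternation.
Compare 'rope', with invariant [p] in [xekap] and [xekapɔ]: an analysis with underlying /p/ and a rule producing [b] before the PL suffix would wrongly predict alternation here too.
The alternation reflects word-final obstruent devoicing: voiced obstruents become voiceless word-finally. /b/ is underlying.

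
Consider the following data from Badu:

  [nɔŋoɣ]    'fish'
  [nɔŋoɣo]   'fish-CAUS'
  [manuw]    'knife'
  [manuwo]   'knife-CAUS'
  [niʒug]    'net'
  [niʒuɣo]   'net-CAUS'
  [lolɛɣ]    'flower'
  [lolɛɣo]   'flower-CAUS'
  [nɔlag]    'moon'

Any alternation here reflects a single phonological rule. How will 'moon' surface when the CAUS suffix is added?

The stem for 'net' ends in [g] in [niʒug] but [ɣ] in [niʒuɣo].
But 'fish' keeps [ɣ] in both environments ([nɔŋoɣ], [nɔŋoɣo]), so there is no rule changing /ɣ/ to [g] in isolation.
The alternation reflects intervocalic spirantization: voiced stops become fricatives between vowels. /g/ is underlying.
The one attested form of 'moon', [nɔlag], shows underlying /nɔlag/. Applying the same rule between vowels gives [nɔlaɣo].

[nɔlaɣo]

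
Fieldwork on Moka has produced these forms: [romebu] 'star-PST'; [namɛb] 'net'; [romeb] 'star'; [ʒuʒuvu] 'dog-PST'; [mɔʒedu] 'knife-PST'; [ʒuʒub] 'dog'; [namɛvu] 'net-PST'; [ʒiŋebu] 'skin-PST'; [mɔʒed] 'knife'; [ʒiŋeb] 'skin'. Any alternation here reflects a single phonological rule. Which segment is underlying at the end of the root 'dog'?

The stem for 'dog' ends in [b] in [ʒuʒub] but [v] in [ʒuʒuvu].
The stem 'star' ([romeb], [romebu]) shows [b] unchanged in both environments, so [b] cannot be basic with [v] derived before the PST suffix.
Therefore /v/ is basic and [b] is derived by word-final hardening (voiced fricatives become stops word-finally).

/v/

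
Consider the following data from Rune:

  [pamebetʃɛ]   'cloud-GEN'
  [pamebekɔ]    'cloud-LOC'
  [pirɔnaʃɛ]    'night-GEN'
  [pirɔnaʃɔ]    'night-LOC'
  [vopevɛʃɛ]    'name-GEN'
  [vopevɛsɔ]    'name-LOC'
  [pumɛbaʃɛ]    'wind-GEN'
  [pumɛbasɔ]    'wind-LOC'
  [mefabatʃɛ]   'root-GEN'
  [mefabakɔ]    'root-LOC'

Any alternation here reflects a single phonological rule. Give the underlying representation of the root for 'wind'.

'wind' shows [ʃ] ~ [s] at the end of the stem ([pumɛbaʃɛ] vs [pumɛbasɔ]).
The stem 'night' ([pirɔnaʃɛ], [pirɔnaʃɔ]) shows [ʃ] unchanged in both environments, so [ʃ] cannot be basic with [s] derived before the LOC suffix.
The alternation reflects palatalization before a front vowel: /k/ and /s/ become palato-alveolar [tʃ] and [ʃ] before a front vowel. /s/ is underlying.
So 'wind' = /pumɛbas/.

/pumɛbas/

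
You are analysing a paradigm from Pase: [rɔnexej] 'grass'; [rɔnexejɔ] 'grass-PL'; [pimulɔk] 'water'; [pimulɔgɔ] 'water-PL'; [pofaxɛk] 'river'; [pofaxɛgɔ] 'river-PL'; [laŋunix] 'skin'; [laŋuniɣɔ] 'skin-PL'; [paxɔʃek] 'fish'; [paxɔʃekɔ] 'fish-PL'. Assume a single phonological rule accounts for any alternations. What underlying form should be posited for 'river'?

The root 'river' surfaces as [pofaxɛk] and [pofaxɛgɔ], with a stem-final [k] ~ [g] alternation.
The stem 'fish' ([paxɔʃek], [paxɔʃekɔ]) shows [k] unchanged in both environments, so [k] cannot be basic with [g] derived before the PL suffix.
The underlying segment must be /g/; voiced obstruents become voiceless word-finally, yielding [k] there.
So 'river' = /pofaxɛg/.

/pofaxɛg/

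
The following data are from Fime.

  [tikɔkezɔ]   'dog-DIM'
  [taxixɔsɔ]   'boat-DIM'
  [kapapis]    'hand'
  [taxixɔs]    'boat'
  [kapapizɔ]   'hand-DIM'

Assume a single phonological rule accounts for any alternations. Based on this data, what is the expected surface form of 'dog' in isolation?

[tikɔkes]

The stem for 'hand' ends in [s] in [kapapis] but [z] in [kapapizɔ].
But 'boat' keeps [s] in both environments ([taxixɔs], [taxixɔsɔ]), so there is no rule changing /s/ to [z] before the DIM suffix.
So /z/ is underlying, and a rule of word-final obstruent devoicing — voiced obstruents become voiceless word-finally — gives [s].
From [tikɔkezɔ] the stem 'dog' is /tikɔkez/; word-finally this yields [tikɔkes].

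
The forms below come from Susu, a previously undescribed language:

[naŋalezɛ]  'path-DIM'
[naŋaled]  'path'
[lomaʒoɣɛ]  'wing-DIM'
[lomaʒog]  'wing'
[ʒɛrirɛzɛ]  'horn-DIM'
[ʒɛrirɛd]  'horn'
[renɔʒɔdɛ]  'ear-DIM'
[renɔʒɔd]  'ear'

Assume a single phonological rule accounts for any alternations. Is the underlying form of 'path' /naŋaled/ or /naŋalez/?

/naŋalez/

'path' shows [z] ~ [d] at the end of the stem ([naŋalezɛ] vs [naŋaled]).
If /d/ were underlying and a rule turned it into [z] before the DIM suffix, 'ear' would also alternate; but it has [d] in both [renɔʒɔdɛ] and [renɔʒɔd].
Therefore /z/ is basic and [d] is derived by word-final hardening (voiced fricatives become stops word-finally).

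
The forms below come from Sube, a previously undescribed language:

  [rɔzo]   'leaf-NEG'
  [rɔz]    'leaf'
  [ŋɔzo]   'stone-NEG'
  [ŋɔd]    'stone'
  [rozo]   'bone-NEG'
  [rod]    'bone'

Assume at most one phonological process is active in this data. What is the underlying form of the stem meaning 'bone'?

/rod/

'bone' shows [z] ~ [d] at the end of the stem ([rozo] vs [rod]).
But 'leaf' keeps [z] in both environments ([rɔzo], [rɔz]), so there is no rule changing /z/ to [d] in isolation.
So /d/ is underlying, and a rule of intervocalic spirantization — voiced stops become fricatives between vowels — gives [z].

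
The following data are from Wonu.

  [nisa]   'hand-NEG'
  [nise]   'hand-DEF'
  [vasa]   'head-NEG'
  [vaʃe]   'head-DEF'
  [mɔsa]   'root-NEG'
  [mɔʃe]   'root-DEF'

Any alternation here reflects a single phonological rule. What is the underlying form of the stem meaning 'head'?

'head' shows [s] ~ [ʃ] at the end of the stem ([vasa] vs [vaʃe]).
But 'hand' keeps [s] in both environments ([nisa], [nise]), so there is no rule changing /s/ to [ʃ] before the DEF suffix.
So /ʃ/ is underlying, and a rule of depalatalization — palato-alveolar /ʃ/ becomes [s] when no front vowel follows — gives [s].
So 'head' = /vaʃ/.

/vaʃ/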